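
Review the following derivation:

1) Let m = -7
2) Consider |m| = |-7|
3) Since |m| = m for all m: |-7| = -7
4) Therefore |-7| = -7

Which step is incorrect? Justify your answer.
Step 3: Since |m| = m for all m: |-7| = -7

Step 3 incorrectly states that |m| = m for all m. The correct definition is |m| = m when m >= 0, and |m| = -m when m < 0. Since -7 < 0, we have |-7| = -(-7) = 7, not -7.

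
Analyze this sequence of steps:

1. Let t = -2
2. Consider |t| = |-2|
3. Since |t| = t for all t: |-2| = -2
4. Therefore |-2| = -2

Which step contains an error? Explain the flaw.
Step 3: Since |t| = t for all t: |-2| = -2

Step 3 incorrectly states that |t| = t for all t. The correct definition is |t| = t when t >= 0, and |t| = -t when t < 0. Since -2 < 0, we have |-2| = -(-2) = 2, not -2.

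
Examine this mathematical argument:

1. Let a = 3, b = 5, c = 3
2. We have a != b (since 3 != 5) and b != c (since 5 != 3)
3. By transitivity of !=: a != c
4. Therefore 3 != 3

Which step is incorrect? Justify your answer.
Step 3: By transitivity of !=: a != c

Step 3 incorrectly applies transitivity to the '!=' relation. Transitivity states: if a R b and b R c, then a R c. However, '!=' is not transitive. Counterexample: 3 != 5 and 5 != 3, but 3 = 3 (both equal 3). Transitivity holds for relations like <, <=, =, but not for !=.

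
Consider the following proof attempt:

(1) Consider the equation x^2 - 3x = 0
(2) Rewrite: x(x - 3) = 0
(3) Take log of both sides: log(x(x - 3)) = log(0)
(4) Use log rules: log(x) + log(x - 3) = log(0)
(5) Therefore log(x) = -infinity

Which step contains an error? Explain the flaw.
Step 3: Take log of both sides: log(x(x - 3)) = log(0)

Step 3 takes the logarithm of both sides, resulting in log(0) on the right side. The logarithm is only defined for positive numbers; log(0) is undefined (approaches negative infinity). This operation is invalid.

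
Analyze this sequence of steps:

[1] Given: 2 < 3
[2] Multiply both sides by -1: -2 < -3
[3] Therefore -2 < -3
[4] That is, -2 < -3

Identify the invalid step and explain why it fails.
Step 2: Multiply both sides by -1: -2 < -3

Step 2 multiplies both sides by -1 but fails to reverse the inequality sign. When multiplying (or dividing) an inequality by a negative number, the direction must be reversed. Since 2 < 3, we should get -2 > -3, i.e., -2 > -3.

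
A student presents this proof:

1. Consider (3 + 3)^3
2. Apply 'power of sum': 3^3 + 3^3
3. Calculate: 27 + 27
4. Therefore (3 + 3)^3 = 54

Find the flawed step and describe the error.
Step 2: Apply 'power of sum': 3^3 + 3^3

Step 2 incorrectly applies a non-existent rule '(a+b)^n = a^n + b^n'. This is false in general. The correct expansion uses the binomial theorem. The actual value is (3 + 3)^3 = 6^3 = 216, not 54.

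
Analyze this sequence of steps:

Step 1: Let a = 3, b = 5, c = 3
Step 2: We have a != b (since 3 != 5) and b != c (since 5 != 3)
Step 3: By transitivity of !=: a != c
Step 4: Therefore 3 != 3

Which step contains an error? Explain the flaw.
Step 3: By transitivity of !=: a != c

Step 3 incorrectly applies transitivity to the '!=' relation. Transitivity states: if a R b and b R c, then a R c. However, '!=' is not transitive. Counterexample: 3 != 5 and 5 != 3, but 3 = 3 (both equal 3). Transitivity holds for relations like <, <=, =, but not for !=.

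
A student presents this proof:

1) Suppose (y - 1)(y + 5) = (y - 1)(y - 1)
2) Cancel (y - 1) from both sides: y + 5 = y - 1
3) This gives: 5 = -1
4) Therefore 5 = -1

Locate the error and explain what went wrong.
Step 2: Cancel (y - 1) from both sides: y + 5 = y - 1

Step 2 cancels (y - 1) from both sides. This is only valid if (y - 1) ≠ 0, i.e., y ≠ 1. When y = 1, both sides equal zero regardless of the other factors. The correct approach requires considering y = 1 as a separate case.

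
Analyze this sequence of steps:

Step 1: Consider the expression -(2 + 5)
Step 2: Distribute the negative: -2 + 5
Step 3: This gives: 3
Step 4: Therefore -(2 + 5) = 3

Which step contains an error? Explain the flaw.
Step 2: Distribute the negative: -2 + 5

Step 2 incorrectly distributes the negative sign. The correct distribution is -(2 + 5) = -2 - 5 = -7. The negative must be applied to both terms, not just the first. The error treats -(2 + 5) as -2 + 5, which equals 3 instead of -7.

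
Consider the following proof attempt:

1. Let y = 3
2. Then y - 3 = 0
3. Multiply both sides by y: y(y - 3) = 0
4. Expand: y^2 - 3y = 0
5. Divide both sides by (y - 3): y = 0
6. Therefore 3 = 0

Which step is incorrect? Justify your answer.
Step 5: Divide both sides by (y - 3): y = 0

Step 5 divides both sides by (y - 3). However, since y = 3, we have (y - 3) = 0. Division by zero is undefined, making this step invalid.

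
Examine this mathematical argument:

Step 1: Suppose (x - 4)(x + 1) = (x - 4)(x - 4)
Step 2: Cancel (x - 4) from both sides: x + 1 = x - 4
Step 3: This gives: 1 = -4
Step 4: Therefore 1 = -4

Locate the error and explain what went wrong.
Step 2: Cancel (x - 4) from both sides: x + 1 = x - 4

Step 2 cancels (x - 4) from both sides. This is only valid if (x - 4) ≠ 0, i.e., x ≠ 4. When x = 4, both sides equal zero regardless of the other factors. The correct approach requires considering x = 4 as a separate case.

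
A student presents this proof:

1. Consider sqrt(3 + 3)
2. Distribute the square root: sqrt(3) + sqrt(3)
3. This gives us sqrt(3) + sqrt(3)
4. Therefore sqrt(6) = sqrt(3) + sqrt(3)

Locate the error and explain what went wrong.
Step 2: Distribute the square root: sqrt(3) + sqrt(3)

Step 2 incorrectly 'distributes' the square root over addition. The square root function does not distribute: sqrt(a + b) ≠ sqrt(a) + sqrt(b). In fact, sqrt(3 + 3) = sqrt(6) ≈ 2.4495, while sqrt(3) + sqrt(3) ≈ 3.4641.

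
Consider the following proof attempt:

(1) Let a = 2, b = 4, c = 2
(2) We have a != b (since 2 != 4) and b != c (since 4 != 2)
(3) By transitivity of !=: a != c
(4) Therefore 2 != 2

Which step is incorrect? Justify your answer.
Step 3: By transitivity of !=: a != c

Step 3 incorrectly applies transitivity to the '!=' relation. Transitivity states: if a R b and b R c, then a R c. However, '!=' is not transitive. Counterexample: 2 != 4 and 4 != 2, but 2 = 2 (both equal 2). Transitivity holds for relations like <, <=, =, but not for !=.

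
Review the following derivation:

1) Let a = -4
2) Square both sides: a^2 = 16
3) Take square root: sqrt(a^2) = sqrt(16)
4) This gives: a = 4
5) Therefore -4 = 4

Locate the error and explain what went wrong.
Step 4: This gives: a = 4

Step 4 incorrectly states that sqrt(a^2) = a. The correct identity is sqrt(a^2) = |a|. Since a = -4 < 0, we have sqrt(a^2) = |-4| = 4, not a = -4.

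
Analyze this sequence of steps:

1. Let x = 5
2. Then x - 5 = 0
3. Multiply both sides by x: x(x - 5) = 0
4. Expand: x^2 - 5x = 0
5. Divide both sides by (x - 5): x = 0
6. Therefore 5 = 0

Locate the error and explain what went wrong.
Step 5: Divide both sides by (x - 5): x = 0

Step 5 divides both sides by (x - 5). However, since x = 5, we have (x - 5) = 0. Division by zero is undefined, making this step invalid.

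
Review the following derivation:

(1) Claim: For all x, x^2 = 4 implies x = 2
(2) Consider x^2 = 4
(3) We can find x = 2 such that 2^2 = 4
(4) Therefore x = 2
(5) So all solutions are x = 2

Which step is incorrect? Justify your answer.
Step 4: Therefore x = 2

Step 4 incorrectly concludes that x = 2 is the only solution. The proof shows that x = 2 is A solution (existence), but does not show it is the ONLY solution (uniqueness). In fact, x = -2 is also a solution since (-2)^2 = 4. Finding one solution doesn't prove there are no others.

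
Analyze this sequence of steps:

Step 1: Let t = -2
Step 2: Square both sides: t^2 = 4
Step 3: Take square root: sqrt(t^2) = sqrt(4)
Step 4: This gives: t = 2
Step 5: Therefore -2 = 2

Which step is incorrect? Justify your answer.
Step 4: This gives: t = 2

Step 4 incorrectly states that sqrt(t^2) = t. The correct identity is sqrt(t^2) = |t|. Since t = -2 < 0, we have sqrt(t^2) = |-2| = 2, not t = -2.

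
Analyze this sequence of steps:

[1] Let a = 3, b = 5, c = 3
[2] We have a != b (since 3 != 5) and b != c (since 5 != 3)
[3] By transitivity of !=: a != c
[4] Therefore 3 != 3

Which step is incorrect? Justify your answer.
Step 3: By transitivity of !=: a != c

Step 3 incorrectly applies transitivity to the '!=' relation. Transitivity states: if a R b and b R c, then a R c. However, '!=' is not transitive. Counterexample: 3 != 5 and 5 != 3, but 3 = 3 (both equal 3). Transitivity holds for relations like <, <=, =, but not for !=.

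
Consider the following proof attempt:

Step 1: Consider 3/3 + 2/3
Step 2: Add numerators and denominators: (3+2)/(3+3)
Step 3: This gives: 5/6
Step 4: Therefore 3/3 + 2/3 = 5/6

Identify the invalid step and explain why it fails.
Step 2: Add numerators and denominators: (3+2)/(3+3)

Step 2 incorrectly adds fractions by separately adding numerators and denominators. This is wrong. The correct method requires a common denominator: 3/3 + 2/3 = (3×3 + 2×3)/(3×3) = 15/9 = 5/3. The method used gives 5/6, which is different.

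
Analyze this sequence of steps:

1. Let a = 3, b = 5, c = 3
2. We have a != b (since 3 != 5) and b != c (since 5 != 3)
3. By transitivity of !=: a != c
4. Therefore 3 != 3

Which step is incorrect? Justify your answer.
Step 3: By transitivity of !=: a != c

Step 3 incorrectly applies transitivity to the '!=' relation. Transitivity states: if a R b and b R c, then a R c. However, '!=' is not transitive. Counterexample: 3 != 5 and 5 != 3, but 3 = 3 (both equal 3). Transitivity holds for relations like <, <=, =, but not for !=.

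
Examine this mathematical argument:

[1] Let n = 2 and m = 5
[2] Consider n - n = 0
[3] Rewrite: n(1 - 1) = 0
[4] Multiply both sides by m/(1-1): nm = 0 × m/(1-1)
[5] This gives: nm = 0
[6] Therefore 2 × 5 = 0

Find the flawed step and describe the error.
Step 4: Multiply both sides by m/(1-1): nm = 0 × m/(1-1)

Step 4 multiplies both sides by m/(1-1). However, 1-1 = 0, so this is multiplication by m/0, which is undefined. We cannot multiply by an undefined expression.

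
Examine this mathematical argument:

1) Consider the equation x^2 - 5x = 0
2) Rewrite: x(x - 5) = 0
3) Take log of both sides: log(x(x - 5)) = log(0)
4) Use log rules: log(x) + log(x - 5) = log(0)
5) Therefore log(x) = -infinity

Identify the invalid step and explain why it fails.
Step 3: Take log of both sides: log(x(x - 5)) = log(0)

Step 3 takes the logarithm of both sides, resulting in log(0) on the right side. The logarithm is only defined for positive numbers; log(0) is undefined (approaches negative infinity). This operation is invalid.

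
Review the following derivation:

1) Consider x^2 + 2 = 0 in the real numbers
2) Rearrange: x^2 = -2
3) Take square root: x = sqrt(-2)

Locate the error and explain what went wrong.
Step 3: Take square root: x = sqrt(-2)

Step 3 takes the square root of -2, which is negative. In the real number system, the square root of a negative number is undefined. The equation x^2 + 2 = 0 has no real solutions. Square roots of negative numbers only exist in the complex numbers.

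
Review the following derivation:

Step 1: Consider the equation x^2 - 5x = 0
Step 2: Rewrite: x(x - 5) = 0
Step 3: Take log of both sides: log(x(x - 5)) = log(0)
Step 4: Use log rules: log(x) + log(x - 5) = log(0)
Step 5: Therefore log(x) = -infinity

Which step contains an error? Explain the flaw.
Step 3: Take log of both sides: log(x(x - 5)) = log(0)

Step 3 takes the logarithm of both sides, resulting in log(0) on the right side. The logarithm is only defined for positive numbers; log(0) is undefined (approaches negative infinity). This operation is invalid.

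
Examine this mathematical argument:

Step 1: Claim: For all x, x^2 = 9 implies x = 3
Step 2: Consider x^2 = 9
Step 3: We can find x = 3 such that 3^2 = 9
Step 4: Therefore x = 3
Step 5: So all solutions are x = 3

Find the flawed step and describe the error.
Step 4: Therefore x = 3

Step 4 incorrectly concludes that x = 3 is the only solution. The proof shows that x = 3 is A solution (existence), but does not show it is the ONLY solution (uniqueness). In fact, x = -3 is also a solution since (-3)^2 = 9. Finding one solution doesn't prove there are no others.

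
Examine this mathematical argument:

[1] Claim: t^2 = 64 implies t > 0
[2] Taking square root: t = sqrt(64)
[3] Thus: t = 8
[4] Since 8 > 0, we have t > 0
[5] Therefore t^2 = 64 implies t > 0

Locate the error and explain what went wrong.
Step 2: Taking square root: t = sqrt(64)

Step 2 takes the square root and assumes the positive root only. The equation t^2 = 64 actually has two solutions: t = 8 and t = -8. The proof silently assumes t > 0 without justification, then uses this assumption to conclude t > 0, which is circular. The counterexample t = -8 shows the claim is false.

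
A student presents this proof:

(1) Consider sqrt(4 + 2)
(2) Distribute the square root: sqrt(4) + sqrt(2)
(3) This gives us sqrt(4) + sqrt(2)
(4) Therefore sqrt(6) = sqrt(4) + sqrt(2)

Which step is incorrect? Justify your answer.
Step 2: Distribute the square root: sqrt(4) + sqrt(2)

Step 2 incorrectly 'distributes' the square root over addition. The square root function does not distribute: sqrt(a + b) ≠ sqrt(a) + sqrt(b). In fact, sqrt(4 + 2) = sqrt(6) ≈ 2.4495, while sqrt(4) + sqrt(2) ≈ 3.4142.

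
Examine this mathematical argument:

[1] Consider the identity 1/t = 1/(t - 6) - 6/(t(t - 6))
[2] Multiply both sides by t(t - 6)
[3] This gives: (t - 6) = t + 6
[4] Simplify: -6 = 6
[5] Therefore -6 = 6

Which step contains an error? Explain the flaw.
Step 3: This gives: (t - 6) = t + 6

Step 3 makes a sign error when clearing denominators. Multiplying -6/(t(t - 6)) by t(t - 6) gives -6, not +6. The correct result is (t - 6) = t - 6, which is trivially true, not (t - 6) = t + 6. (Step 1 is a valid identity: 1/(t - 6) - 6/(t(t - 6)) = (t - 6)/(t(t - 6)) = 1/t.)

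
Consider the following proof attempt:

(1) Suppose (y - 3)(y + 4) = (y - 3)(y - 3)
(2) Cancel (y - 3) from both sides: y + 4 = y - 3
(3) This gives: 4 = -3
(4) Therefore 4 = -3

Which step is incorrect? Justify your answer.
Step 2: Cancel (y - 3) from both sides: y + 4 = y - 3

Step 2 cancels (y - 3) from both sides. This is only valid if (y - 3) ≠ 0, i.e., y ≠ 3. When y = 3, both sides equal zero regardless of the other factors. The correct approach requires considering y = 3 as a separate case.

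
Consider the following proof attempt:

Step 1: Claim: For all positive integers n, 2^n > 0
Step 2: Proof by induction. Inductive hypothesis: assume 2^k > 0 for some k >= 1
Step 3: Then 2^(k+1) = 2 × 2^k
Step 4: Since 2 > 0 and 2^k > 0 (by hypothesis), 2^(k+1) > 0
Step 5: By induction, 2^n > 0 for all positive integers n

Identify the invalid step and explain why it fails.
Step 5: By induction, 2^n > 0 for all positive integers n

Step 5 concludes the proof by induction, but no base case was ever established. A valid induction proof requires: (1) a base case proving 2^1 > 0, and (2) an inductive step showing IF 2^k > 0 THEN 2^(k+1) > 0. Steps 2-4 correctly establish the inductive step, but without the base case the conclusion in step 5 does not follow.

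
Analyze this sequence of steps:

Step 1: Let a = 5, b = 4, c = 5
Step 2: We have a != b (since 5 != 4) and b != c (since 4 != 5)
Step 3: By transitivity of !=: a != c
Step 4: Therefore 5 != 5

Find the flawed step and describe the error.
Step 3: By transitivity of !=: a != c

Step 3 incorrectly applies transitivity to the '!=' relation. Transitivity states: if a R b and b R c, then a R c. However, '!=' is not transitive. Counterexample: 5 != 4 and 4 != 5, but 5 = 5 (both equal 5). Transitivity holds for relations like <, <=, =, but not for !=.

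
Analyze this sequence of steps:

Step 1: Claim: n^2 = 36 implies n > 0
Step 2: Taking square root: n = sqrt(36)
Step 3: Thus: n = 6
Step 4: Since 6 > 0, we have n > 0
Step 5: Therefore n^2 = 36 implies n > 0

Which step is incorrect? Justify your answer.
Step 2: Taking square root: n = sqrt(36)

Step 2 takes the square root and assumes the positive root only. The equation n^2 = 36 actually has two solutions: n = 6 and n = -6. The proof silently assumes n > 0 without justification, then uses this assumption to conclude n > 0, which is circular. The counterexample n = -6 shows the claim is false.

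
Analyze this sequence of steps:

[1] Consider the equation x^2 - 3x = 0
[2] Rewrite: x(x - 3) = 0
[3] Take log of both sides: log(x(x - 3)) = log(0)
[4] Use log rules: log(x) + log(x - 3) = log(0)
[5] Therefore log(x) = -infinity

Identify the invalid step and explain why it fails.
Step 3: Take log of both sides: log(x(x - 3)) = log(0)

Step 3 takes the logarithm of both sides, resulting in log(0) on the right side. The logarithm is only defined for positive numbers; log(0) is undefined (approaches negative infinity). This operation is invalid.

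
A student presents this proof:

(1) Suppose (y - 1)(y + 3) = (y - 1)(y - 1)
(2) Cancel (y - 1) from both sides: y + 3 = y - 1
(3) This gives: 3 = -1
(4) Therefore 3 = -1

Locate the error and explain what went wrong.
Step 2: Cancel (y - 1) from both sides: y + 3 = y - 1

Step 2 cancels (y - 1) from both sides. This is only valid if (y - 1) ≠ 0, i.e., y ≠ 1. When y = 1, both sides equal zero regardless of the other factors. The correct approach requires considering y = 1 as a separate case.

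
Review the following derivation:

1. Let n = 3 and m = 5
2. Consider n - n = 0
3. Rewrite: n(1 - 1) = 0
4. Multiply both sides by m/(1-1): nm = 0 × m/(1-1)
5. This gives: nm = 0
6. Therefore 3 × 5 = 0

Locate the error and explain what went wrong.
Step 4: Multiply both sides by m/(1-1): nm = 0 × m/(1-1)

Step 4 multiplies both sides by m/(1-1). However, 1-1 = 0, so this is multiplication by m/0, which is undefined. We cannot multiply by an undefined expression.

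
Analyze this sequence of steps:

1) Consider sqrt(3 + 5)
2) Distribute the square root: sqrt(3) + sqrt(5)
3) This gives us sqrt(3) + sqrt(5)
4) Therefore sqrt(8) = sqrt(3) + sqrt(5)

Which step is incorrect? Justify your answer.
Step 2: Distribute the square root: sqrt(3) + sqrt(5)

Step 2 incorrectly 'distributes' the square root over addition. The square root function does not distribute: sqrt(a + b) ≠ sqrt(a) + sqrt(b). In fact, sqrt(3 + 5) = sqrt(8) ≈ 2.8284, while sqrt(3) + sqrt(5) ≈ 3.9681.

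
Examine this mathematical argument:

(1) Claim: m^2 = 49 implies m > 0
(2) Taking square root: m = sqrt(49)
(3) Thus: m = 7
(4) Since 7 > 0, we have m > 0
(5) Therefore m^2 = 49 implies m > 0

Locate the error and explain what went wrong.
Step 2: Taking square root: m = sqrt(49)

Step 2 takes the square root and assumes the positive root only. The equation m^2 = 49 actually has two solutions: m = 7 and m = -7. The proof silently assumes m > 0 without justification, then uses this assumption to conclude m > 0, which is circular. The counterexample m = -7 shows the claim is false.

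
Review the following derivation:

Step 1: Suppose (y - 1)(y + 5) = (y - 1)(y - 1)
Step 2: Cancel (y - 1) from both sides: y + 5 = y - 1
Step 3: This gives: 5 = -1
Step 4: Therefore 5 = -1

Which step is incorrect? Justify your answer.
Step 2: Cancel (y - 1) from both sides: y + 5 = y - 1

Step 2 cancels (y - 1) from both sides. This is only valid if (y - 1) ≠ 0, i.e., y ≠ 1. When y = 1, both sides equal zero regardless of the other factors. The correct approach requires considering y = 1 as a separate case.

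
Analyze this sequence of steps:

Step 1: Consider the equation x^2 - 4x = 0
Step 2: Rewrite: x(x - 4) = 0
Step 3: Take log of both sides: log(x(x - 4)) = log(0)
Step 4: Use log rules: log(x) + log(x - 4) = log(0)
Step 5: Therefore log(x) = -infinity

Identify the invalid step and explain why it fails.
Step 3: Take log of both sides: log(x(x - 4)) = log(0)

Step 3 takes the logarithm of both sides, resulting in log(0) on the right side. The logarithm is only defined for positive numbers; log(0) is undefined (approaches negative infinity). This operation is invalid.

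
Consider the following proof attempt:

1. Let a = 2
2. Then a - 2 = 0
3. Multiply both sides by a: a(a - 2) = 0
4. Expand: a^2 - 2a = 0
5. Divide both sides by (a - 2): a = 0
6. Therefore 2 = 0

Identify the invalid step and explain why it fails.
Step 5: Divide both sides by (a - 2): a = 0

Step 5 divides both sides by (a - 2). However, since a = 2, we have (a - 2) = 0. Division by zero is undefined, making this step invalid.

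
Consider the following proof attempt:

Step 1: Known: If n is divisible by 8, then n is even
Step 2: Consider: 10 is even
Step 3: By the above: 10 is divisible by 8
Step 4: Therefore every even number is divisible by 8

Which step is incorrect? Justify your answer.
Step 3: By the above: 10 is divisible by 8

Step 3 commits the fallacy of affirming the consequent. The known fact 'divisible by 8 → even' does NOT imply 'even → divisible by 8'. That would be the converse, which is false. For example, 10 is even but 10 ÷ 8 = 1.25, which is not an integer.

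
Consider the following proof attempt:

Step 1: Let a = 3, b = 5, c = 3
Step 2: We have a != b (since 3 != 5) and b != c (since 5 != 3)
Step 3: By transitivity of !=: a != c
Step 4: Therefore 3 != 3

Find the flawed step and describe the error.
Step 3: By transitivity of !=: a != c

Step 3 incorrectly applies transitivity to the '!=' relation. Transitivity states: if a R b and b R c, then a R c. However, '!=' is not transitive. Counterexample: 3 != 5 and 5 != 3, but 3 = 3 (both equal 3). Transitivity holds for relations like <, <=, =, but not for !=.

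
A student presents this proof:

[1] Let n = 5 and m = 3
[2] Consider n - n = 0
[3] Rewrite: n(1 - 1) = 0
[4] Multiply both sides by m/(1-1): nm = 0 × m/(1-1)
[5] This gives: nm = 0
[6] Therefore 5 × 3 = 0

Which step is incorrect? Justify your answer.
Step 4: Multiply both sides by m/(1-1): nm = 0 × m/(1-1)

Step 4 multiplies both sides by m/(1-1). However, 1-1 = 0, so this is multiplication by m/0, which is undefined. We cannot multiply by an undefined expression.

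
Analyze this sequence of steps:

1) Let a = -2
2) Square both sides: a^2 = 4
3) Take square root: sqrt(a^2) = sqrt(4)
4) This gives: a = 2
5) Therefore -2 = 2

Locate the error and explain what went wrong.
Step 4: This gives: a = 2

Step 4 incorrectly states that sqrt(a^2) = a. The correct identity is sqrt(a^2) = |a|. Since a = -2 < 0, we have sqrt(a^2) = |-2| = 2, not a = -2.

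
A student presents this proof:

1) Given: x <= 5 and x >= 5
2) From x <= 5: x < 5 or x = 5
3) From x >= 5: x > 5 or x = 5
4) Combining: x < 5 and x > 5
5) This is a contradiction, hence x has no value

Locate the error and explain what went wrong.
Step 4: Combining: x < 5 and x > 5

Step 4 incorrectly combines the conditions. From x <= 5 and x >= 5, the intersection is x = 5. The error treats the 'or' cases as 'and' requirements. The correct conclusion is that x = 5 is the unique solution, not that no solution exists.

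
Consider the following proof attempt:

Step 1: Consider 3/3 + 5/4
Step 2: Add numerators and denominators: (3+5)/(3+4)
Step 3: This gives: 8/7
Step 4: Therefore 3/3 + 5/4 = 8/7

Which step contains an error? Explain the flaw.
Step 2: Add numerators and denominators: (3+5)/(3+4)

Step 2 incorrectly adds fractions by separately adding numerators and denominators. This is wrong. The correct method requires a common denominator: 3/3 + 5/4 = (3×4 + 5×3)/(3×4) = 27/12 = 9/4. The method used gives 8/7, which is different.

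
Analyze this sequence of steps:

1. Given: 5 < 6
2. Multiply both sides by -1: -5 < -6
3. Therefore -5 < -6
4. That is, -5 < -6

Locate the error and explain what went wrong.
Step 2: Multiply both sides by -1: -5 < -6

Step 2 multiplies both sides by -1 but fails to reverse the inequality sign. When multiplying (or dividing) an inequality by a negative number, the direction must be reversed. Since 5 < 6, we should get -5 > -6, i.e., -5 > -6.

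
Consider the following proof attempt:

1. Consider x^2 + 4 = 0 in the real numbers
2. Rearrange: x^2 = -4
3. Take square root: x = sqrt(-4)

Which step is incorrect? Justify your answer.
Step 3: Take square root: x = sqrt(-4)

Step 3 takes the square root of -4, which is negative. In the real number system, the square root of a negative number is undefined. The equation x^2 + 4 = 0 has no real solutions. Square roots of negative numbers only exist in the complex numbers.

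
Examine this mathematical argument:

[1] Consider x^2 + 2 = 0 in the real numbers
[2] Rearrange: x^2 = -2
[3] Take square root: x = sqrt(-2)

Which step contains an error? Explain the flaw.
Step 3: Take square root: x = sqrt(-2)

Step 3 takes the square root of -2, which is negative. In the real number system, the square root of a negative number is undefined. The equation x^2 + 2 = 0 has no real solutions. Square roots of negative numbers only exist in the complex numbers.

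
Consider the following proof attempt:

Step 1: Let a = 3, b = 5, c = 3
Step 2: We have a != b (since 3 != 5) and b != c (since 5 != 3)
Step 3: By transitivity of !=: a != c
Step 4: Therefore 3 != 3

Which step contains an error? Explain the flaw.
Step 3: By transitivity of !=: a != c

Step 3 incorrectly applies transitivity to the '!=' relation. Transitivity states: if a R b and b R c, then a R c. However, '!=' is not transitive. Counterexample: 3 != 5 and 5 != 3, but 3 = 3 (both equal 3). Transitivity holds for relations like <, <=, =, but not for !=.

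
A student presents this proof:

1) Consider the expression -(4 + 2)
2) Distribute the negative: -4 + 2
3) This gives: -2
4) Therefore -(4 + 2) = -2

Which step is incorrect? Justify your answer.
Step 2: Distribute the negative: -4 + 2

Step 2 incorrectly distributes the negative sign. The correct distribution is -(4 + 2) = -4 - 2 = -6. The negative must be applied to both terms, not just the first. The error treats -(4 + 2) as -4 + 2, which equals -2 instead of -6.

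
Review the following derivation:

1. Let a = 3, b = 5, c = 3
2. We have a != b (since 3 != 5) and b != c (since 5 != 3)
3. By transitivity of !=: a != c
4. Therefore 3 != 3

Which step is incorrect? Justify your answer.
Step 3: By transitivity of !=: a != c

Step 3 incorrectly applies transitivity to the '!=' relation. Transitivity states: if a R b and b R c, then a R c. However, '!=' is not transitive. Counterexample: 3 != 5 and 5 != 3, but 3 = 3 (both equal 3). Transitivity holds for relations like <, <=, =, but not for !=.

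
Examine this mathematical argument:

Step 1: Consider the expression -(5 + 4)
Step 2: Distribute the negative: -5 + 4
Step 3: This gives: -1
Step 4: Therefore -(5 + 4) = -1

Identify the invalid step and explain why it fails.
Step 2: Distribute the negative: -5 + 4

Step 2 incorrectly distributes the negative sign. The correct distribution is -(5 + 4) = -5 - 4 = -9. The negative must be applied to both terms, not just the first. The error treats -(5 + 4) as -5 + 4, which equals -1 instead of -9.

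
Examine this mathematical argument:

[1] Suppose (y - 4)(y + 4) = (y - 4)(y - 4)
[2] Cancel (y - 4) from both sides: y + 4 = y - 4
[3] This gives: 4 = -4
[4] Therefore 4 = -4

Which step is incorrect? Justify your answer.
Step 2: Cancel (y - 4) from both sides: y + 4 = y - 4

Step 2 cancels (y - 4) from both sides. This is only valid if (y - 4) ≠ 0, i.e., y ≠ 4. When y = 4, both sides equal zero regardless of the other factors. The correct approach requires considering y = 4 as a separate case.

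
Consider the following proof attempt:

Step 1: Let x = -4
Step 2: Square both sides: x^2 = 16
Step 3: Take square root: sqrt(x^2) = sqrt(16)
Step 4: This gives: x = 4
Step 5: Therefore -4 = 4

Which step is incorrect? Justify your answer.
Step 4: This gives: x = 4

Step 4 incorrectly states that sqrt(x^2) = x. The correct identity is sqrt(x^2) = |x|. Since x = -4 < 0, we have sqrt(x^2) = |-4| = 4, not x = -4.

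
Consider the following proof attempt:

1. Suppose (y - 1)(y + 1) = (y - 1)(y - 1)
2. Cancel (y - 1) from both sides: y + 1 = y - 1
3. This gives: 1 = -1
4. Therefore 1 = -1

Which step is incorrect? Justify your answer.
Step 2: Cancel (y - 1) from both sides: y + 1 = y - 1

Step 2 cancels (y - 1) from both sides. This is only valid if (y - 1) ≠ 0, i.e., y ≠ 1. When y = 1, both sides equal zero regardless of the other factors. The correct approach requires considering y = 1 as a separate case.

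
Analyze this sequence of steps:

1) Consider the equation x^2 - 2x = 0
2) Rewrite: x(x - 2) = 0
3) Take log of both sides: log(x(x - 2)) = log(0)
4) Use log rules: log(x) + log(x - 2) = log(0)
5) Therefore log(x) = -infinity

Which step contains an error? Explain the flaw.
Step 3: Take log of both sides: log(x(x - 2)) = log(0)

Step 3 takes the logarithm of both sides, resulting in log(0) on the right side. The logarithm is only defined for positive numbers; log(0) is undefined (approaches negative infinity). This operation is invalid.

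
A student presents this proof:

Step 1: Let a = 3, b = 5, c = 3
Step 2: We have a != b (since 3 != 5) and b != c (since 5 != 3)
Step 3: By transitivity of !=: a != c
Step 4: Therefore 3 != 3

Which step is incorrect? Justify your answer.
Step 3: By transitivity of !=: a != c

Step 3 incorrectly applies transitivity to the '!=' relation. Transitivity states: if a R b and b R c, then a R c. However, '!=' is not transitive. Counterexample: 3 != 5 and 5 != 3, but 3 = 3 (both equal 3). Transitivity holds for relations like <, <=, =, but not for !=.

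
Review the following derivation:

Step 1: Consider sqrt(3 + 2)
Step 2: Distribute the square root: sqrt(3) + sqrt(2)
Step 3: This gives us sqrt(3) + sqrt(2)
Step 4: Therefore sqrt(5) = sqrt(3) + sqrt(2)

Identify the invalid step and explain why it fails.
Step 2: Distribute the square root: sqrt(3) + sqrt(2)

Step 2 incorrectly 'distributes' the square root over addition. The square root function does not distribute: sqrt(a + b) ≠ sqrt(a) + sqrt(b). In fact, sqrt(3 + 2) = sqrt(5) ≈ 2.2361, while sqrt(3) + sqrt(2) ≈ 3.1463.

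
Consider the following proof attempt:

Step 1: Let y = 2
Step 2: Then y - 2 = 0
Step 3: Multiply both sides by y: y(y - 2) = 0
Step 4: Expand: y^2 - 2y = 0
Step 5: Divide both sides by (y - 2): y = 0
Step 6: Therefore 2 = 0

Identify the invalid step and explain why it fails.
Step 5: Divide both sides by (y - 2): y = 0

Step 5 divides both sides by (y - 2). However, since y = 2, we have (y - 2) = 0. Division by zero is undefined, making this step invalid.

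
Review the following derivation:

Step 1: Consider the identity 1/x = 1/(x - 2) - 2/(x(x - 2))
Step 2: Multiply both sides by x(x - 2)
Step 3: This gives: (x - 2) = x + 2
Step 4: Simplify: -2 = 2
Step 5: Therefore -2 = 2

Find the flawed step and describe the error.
Step 3: This gives: (x - 2) = x + 2

Step 3 makes a sign error when clearing denominators. Multiplying -2/(x(x - 2)) by x(x - 2) gives -2, not +2. The correct result is (x - 2) = x - 2, which is trivially true, not (x - 2) = x + 2. (Step 1 is a valid identity: 1/(x - 2) - 2/(x(x - 2)) = (x - 2)/(x(x - 2)) = 1/x.)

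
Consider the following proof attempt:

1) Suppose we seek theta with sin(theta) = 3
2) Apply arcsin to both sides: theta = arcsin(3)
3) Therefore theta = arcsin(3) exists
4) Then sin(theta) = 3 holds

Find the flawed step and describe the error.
Step 2: Apply arcsin to both sides: theta = arcsin(3)

Step 2 applies arcsin to 3. However, arcsin(x) is only defined for x in [-1, 1] because sin(theta) can only produce values in that range. Since |3| > 1, arcsin(3) is undefined. There is no angle whose sine equals 3.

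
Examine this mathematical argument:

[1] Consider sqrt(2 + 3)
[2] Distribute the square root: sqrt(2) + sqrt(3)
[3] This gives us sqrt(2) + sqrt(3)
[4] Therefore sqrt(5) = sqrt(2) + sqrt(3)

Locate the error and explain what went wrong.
Step 2: Distribute the square root: sqrt(2) + sqrt(3)

Step 2 incorrectly 'distributes' the square root over addition. The square root function does not distribute: sqrt(a + b) ≠ sqrt(a) + sqrt(b). In fact, sqrt(2 + 3) = sqrt(5) ≈ 2.2361, while sqrt(2) + sqrt(3) ≈ 3.1463.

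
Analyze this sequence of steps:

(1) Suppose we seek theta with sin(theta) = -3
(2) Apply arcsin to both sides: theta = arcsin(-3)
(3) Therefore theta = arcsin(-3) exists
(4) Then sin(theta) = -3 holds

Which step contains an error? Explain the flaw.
Step 2: Apply arcsin to both sides: theta = arcsin(-3)

Step 2 applies arcsin to -3. However, arcsin(x) is only defined for x in [-1, 1] because sin(theta) can only produce values in that range. Since |-3| > 1, arcsin(-3) is undefined. There is no angle whose sine equals -3.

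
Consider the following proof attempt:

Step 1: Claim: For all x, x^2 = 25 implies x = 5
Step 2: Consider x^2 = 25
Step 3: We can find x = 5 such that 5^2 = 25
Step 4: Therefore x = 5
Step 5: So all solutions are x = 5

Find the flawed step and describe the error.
Step 4: Therefore x = 5

Step 4 incorrectly concludes that x = 5 is the only solution. The proof shows that x = 5 is A solution (existence), but does not show it is the ONLY solution (uniqueness). In fact, x = -5 is also a solution since (-5)^2 = 25. Finding one solution doesn't prove there are no others.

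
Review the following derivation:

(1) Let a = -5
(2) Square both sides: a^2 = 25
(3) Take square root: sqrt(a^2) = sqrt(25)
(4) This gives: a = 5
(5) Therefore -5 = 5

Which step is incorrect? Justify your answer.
Step 4: This gives: a = 5

Step 4 incorrectly states that sqrt(a^2) = a. The correct identity is sqrt(a^2) = |a|. Since a = -5 < 0, we have sqrt(a^2) = |-5| = 5, not a = -5.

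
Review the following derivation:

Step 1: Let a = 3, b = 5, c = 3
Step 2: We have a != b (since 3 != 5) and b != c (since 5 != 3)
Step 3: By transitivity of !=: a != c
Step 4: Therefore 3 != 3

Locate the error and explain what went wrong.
Step 3: By transitivity of !=: a != c

Step 3 incorrectly applies transitivity to the '!=' relation. Transitivity states: if a R b and b R c, then a R c. However, '!=' is not transitive. Counterexample: 3 != 5 and 5 != 3, but 3 = 3 (both equal 3). Transitivity holds for relations like <, <=, =, but not for !=.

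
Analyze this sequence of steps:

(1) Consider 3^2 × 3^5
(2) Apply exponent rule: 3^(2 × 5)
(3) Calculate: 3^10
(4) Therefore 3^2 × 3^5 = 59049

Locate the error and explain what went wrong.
Step 2: Apply exponent rule: 3^(2 × 5)

Step 2 incorrectly states that a^b × a^c = a^(b×c). The correct rule is a^b × a^c = a^(b+c). The actual value is 3^2 × 3^5 = 3^7 = 2187, not 3^10 = 59049.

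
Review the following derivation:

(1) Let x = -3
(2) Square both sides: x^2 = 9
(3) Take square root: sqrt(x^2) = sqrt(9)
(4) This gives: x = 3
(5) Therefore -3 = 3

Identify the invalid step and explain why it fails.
Step 4: This gives: x = 3

Step 4 incorrectly states that sqrt(x^2) = x. The correct identity is sqrt(x^2) = |x|. Since x = -3 < 0, we have sqrt(x^2) = |-3| = 3, not x = -3.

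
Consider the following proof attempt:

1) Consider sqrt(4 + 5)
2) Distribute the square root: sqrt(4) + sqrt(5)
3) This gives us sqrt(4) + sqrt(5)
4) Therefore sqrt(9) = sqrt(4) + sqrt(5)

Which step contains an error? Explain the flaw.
Step 2: Distribute the square root: sqrt(4) + sqrt(5)

Step 2 incorrectly 'distributes' the square root over addition. The square root function does not distribute: sqrt(a + b) ≠ sqrt(a) + sqrt(b). In fact, sqrt(4 + 5) = sqrt(9) ≈ 3.0000, while sqrt(4) + sqrt(5) ≈ 4.2361.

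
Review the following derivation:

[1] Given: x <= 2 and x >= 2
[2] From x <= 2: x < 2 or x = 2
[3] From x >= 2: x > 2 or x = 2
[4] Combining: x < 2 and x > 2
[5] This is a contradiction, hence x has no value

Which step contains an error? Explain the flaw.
Step 4: Combining: x < 2 and x > 2

Step 4 incorrectly combines the conditions. From x <= 2 and x >= 2, the intersection is x = 2. The error treats the 'or' cases as 'and' requirements. The correct conclusion is that x = 2 is the unique solution, not that no solution exists.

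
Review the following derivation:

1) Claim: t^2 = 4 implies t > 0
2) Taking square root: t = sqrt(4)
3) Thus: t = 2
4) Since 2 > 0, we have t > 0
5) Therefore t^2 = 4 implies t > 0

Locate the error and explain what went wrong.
Step 2: Taking square root: t = sqrt(4)

Step 2 takes the square root and assumes the positive root only. The equation t^2 = 4 actually has two solutions: t = 2 and t = -2. The proof silently assumes t > 0 without justification, then uses this assumption to conclude t > 0, which is circular. The counterexample t = -2 shows the claim is false.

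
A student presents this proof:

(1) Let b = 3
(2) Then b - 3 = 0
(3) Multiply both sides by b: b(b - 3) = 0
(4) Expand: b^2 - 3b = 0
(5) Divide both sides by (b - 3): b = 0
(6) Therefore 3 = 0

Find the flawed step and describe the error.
Step 5: Divide both sides by (b - 3): b = 0

Step 5 divides both sides by (b - 3). However, since b = 3, we have (b - 3) = 0. Division by zero is undefined, making this step invalid.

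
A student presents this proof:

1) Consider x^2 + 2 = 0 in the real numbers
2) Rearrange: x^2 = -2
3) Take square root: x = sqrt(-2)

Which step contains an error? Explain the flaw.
Step 3: Take square root: x = sqrt(-2)

Step 3 takes the square root of -2, which is negative. In the real number system, the square root of a negative number is undefined. The equation x^2 + 2 = 0 has no real solutions. Square roots of negative numbers only exist in the complex numbers.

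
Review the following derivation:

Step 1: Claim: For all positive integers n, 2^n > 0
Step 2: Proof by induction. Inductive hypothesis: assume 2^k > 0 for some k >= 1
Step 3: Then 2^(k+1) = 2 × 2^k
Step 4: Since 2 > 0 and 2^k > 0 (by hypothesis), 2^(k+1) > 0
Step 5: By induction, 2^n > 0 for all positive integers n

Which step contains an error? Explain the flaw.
Step 5: By induction, 2^n > 0 for all positive integers n

Step 5 concludes the proof by induction, but no base case was ever established. A valid induction proof requires: (1) a base case proving 2^1 > 0, and (2) an inductive step showing IF 2^k > 0 THEN 2^(k+1) > 0. Steps 2-4 correctly establish the inductive step, but without the base case the conclusion in step 5 does not follow.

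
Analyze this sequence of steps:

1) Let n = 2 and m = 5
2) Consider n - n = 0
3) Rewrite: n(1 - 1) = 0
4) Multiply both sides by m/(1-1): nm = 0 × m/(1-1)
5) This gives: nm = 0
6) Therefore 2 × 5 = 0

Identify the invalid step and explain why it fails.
Step 4: Multiply both sides by m/(1-1): nm = 0 × m/(1-1)

Step 4 multiplies both sides by m/(1-1). However, 1-1 = 0, so this is multiplication by m/0, which is undefined. We cannot multiply by an undefined expression.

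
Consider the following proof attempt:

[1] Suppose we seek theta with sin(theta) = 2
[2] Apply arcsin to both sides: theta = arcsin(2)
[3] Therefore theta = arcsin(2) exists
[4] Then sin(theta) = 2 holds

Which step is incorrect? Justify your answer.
Step 2: Apply arcsin to both sides: theta = arcsin(2)

Step 2 applies arcsin to 2. However, arcsin(x) is only defined for x in [-1, 1] because sin(theta) can only produce values in that range. Since |2| > 1, arcsin(2) is undefined. There is no angle whose sine equals 2.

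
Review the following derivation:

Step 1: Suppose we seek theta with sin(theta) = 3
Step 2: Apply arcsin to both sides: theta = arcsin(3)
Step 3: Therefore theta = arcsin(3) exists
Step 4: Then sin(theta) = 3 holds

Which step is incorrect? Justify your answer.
Step 2: Apply arcsin to both sides: theta = arcsin(3)

Step 2 applies arcsin to 3. However, arcsin(x) is only defined for x in [-1, 1] because sin(theta) can only produce values in that range. Since |3| > 1, arcsin(3) is undefined. There is no angle whose sine equals 3.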